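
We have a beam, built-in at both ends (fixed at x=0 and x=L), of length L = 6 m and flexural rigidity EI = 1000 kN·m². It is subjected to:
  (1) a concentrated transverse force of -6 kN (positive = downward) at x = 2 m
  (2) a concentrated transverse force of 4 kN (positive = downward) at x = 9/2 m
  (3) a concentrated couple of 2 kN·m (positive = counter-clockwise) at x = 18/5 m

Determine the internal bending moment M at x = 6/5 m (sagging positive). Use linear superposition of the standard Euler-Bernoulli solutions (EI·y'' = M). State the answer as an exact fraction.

Load 1 — point force P=-6 kN at a=2 m (b=L-a=4):
  M_1 = Pb²(3a+b)x/L³ - Pab²/L²  [x≤a] = (-6)·4²·(3·2+4)·(6/5)/6³ - (-6)·2·4²/6² = 0 kN·m
Load 2 — point force P=4 kN at a=9/2 m (b=L-a=3/2):
  M_2 = Pb²(3a+b)x/L³ - Pab²/L²  [x≤a] = 4·(3/2)²·(3·(9/2)+(3/2))·(6/5)/6³ - 4·(9/2)·(3/2)²/6² = -3/8 kN·m
Load 3 — applied couple M₀=2 kN·m at a=18/5 m (b=L-a=12/5):
  M_3 = R_Ax - M_A  [x≤a] with R_A=12/25, M_A=16/25 = (12/25)·(6/5) - (16/25) = -8/125 kN·m
Superposition: M = Σ M_i = -439/1000 kN·m ≈ -0.439000 kN·m

M(6/5) = -439/1000 kN·m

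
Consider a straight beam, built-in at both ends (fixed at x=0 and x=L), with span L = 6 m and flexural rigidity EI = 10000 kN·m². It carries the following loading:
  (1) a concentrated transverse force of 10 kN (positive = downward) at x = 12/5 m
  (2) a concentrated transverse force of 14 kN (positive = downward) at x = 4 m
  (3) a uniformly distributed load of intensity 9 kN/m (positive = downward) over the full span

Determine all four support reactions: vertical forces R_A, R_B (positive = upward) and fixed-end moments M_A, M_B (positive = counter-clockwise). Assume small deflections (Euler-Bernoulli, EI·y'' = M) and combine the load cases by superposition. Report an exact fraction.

Load 1 — point force P=10 kN at a=12/5 m (b=L-a=18/5):
  R_A = Pb²(3a+b)/L³ = 10·(18/5)²·(3·(12/5)+(18/5))/6³ = 162/25 kN
  M_A = Pab²/L² = 10·(12/5)·(18/5)²/6² = 216/25 kN·m
  R_B = Pa²(a+3b)/L³ = 10·(12/5)²·((12/5)+3·(18/5))/6³ = 88/25 kN
  M_B = -Pa²b/L² = -10·(12/5)²·(18/5)/6² = -144/25 kN·m
Load 2 — point force P=14 kN at a=4 m (b=L-a=2):
  R_A = Pb²(3a+b)/L³ = 14·2²·(3·4+2)/6³ = 98/27 kN
  M_A = Pab²/L² = 14·4·2²/6² = 56/9 kN·m
  R_B = Pa²(a+3b)/L³ = 14·4²·(4+3·2)/6³ = 280/27 kN
  M_B = -Pa²b/L² = -14·4²·2/6² = -112/9 kN·m
Load 3 — uniform load w=9 kN/m over full span:
  R_A = wL/2 = 9·6/2 = 27 kN
  M_A = wL²/12 = 9·6²/12 = 27 kN·m
  R_B = wL/2 = 9·6/2 = 27 kN
  M_B = -wL²/12 = -9·6²/12 = -27 kN·m
Superposition: R_A = 25049/675 kN, M_A = 9419/225 kN·m, R_B = 27601/675 kN, M_B = -10171/225 kN·m

R_A = 25049/675 kN, M_A = 9419/225 kN·m, R_B = 27601/675 kN, M_B = -10171/225 kN·m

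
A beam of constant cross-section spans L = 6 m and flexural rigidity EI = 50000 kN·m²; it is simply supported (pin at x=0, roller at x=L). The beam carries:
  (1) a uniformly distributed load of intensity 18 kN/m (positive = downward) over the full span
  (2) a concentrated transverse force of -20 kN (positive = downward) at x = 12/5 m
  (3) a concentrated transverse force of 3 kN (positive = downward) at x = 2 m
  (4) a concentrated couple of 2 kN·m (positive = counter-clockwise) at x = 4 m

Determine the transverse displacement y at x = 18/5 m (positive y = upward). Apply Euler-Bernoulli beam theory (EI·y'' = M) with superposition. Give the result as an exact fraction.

Load 1 — uniform load w=18 kN/m over full span:
  y_1 = -wx(L³-2Lx²+x³)/(24EI) = -18·(18/5)·(6³-2·6·(18/5)²+(18/5)³)/(24·50000) = -22599/3906250 m
Load 2 — point force P=-20 kN at a=12/5 m (b=L-a=18/5):
  y_2 = -Pa(L-x)(2Lx-a²-x²)/(6LEI)  [x>a] = -(-20)·(12/5)·(6-(18/5))·(2·6·(18/5)-(12/5)²-(18/5)²)/(6·6·50000) = 612/390625 m
Load 3 — point force P=3 kN at a=2 m (b=L-a=4):
  y_3 = -Pa(L-x)(2Lx-a²-x²)/(6LEI)  [x>a] = -3·2·(6-(18/5))·(2·6·(18/5)-2²-(18/5)²)/(6·6·50000) = -82/390625 m
Load 4 — applied couple M₀=2 kN·m at a=4 m (b=L-a=2):
  y_4 = (M₀x³/(6L)+C₁x)/EI  [x≤a] with C₁=M₀(3b²-L²)/(6L)=-4/3 = (2·(18/5)³/(6·6)+(-4/3)·(18/5))/50000 = -69/1562500 m
Superposition: y = Σ y_i = -34943/7812500 m ≈ -0.004473 m

y(18/5) = -34943/7812500 m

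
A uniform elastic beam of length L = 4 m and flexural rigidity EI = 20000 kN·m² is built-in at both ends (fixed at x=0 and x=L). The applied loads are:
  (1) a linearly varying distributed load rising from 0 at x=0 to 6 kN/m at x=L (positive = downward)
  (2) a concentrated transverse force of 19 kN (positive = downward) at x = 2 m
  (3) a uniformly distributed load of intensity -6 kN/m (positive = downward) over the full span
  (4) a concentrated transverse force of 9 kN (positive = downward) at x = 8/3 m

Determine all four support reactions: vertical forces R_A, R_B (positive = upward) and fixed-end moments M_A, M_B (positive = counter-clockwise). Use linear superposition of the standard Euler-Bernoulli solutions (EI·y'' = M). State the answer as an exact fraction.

Load 1 — triangular load w₀=6 kN/m (0→w₀ over full span):
  R_A = 3w₀L/20 = 3·6·4/20 = 18/5 kN
  M_A = w₀L²/30 = 6·4²/30 = 16/5 kN·m
  R_B = 7w₀L/20 = 7·6·4/20 = 42/5 kN
  M_B = -w₀L²/20 = -6·4²/20 = -24/5 kN·m
Load 2 — point force P=19 kN at a=2 m (b=L-a=2):
  R_A = Pb²(3a+b)/L³ = 19·2²·(3·2+2)/4³ = 19/2 kN
  M_A = Pab²/L² = 19·2·2²/4² = 19/2 kN·m
  R_B = Pa²(a+3b)/L³ = 19·2²·(2+3·2)/4³ = 19/2 kN
  M_B = -Pa²b/L² = -19·2²·2/4² = -19/2 kN·m
Load 3 — uniform load w=-6 kN/m over full span:
  R_A = wL/2 = (-6)·4/2 = -12 kN
  M_A = wL²/12 = (-6)·4²/12 = -8 kN·m
  R_B = wL/2 = (-6)·4/2 = -12 kN
  M_B = -wL²/12 = -(-6)·4²/12 = 8 kN·m
Load 4 — point force P=9 kN at a=8/3 m (b=L-a=4/3):
  R_A = Pb²(3a+b)/L³ = 9·(4/3)²·(3·(8/3)+(4/3))/4³ = 7/3 kN
  M_A = Pab²/L² = 9·(8/3)·(4/3)²/4² = 8/3 kN·m
  R_B = Pa²(a+3b)/L³ = 9·(8/3)²·((8/3)+3·(4/3))/4³ = 20/3 kN
  M_B = -Pa²b/L² = -9·(8/3)²·(4/3)/4² = -16/3 kN·m
Superposition: R_A = 103/30 kN, M_A = 221/30 kN·m, R_B = 377/30 kN, M_B = -349/30 kN·m

R_A = 103/30 kN, M_A = 221/30 kN·m, R_B = 377/30 kN, M_B = -349/30 kN·m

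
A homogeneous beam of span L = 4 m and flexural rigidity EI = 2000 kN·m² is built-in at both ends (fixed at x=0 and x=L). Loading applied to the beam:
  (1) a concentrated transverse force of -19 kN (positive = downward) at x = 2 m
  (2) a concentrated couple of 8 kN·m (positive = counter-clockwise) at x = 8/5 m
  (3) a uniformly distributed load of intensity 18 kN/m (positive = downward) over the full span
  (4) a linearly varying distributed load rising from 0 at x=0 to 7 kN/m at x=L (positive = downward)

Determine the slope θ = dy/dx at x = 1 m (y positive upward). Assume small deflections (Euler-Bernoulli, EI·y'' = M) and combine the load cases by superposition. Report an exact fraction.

Load 1 — point force P=-19 kN at a=2 m (b=L-a=2):
  θ_1 = -Pb²x(2aL-(3a+b)x)/(2L³EI)  [x≤a] = -(-19)·2²·1·(2·2·4-(3·2+2)·1)/(2·4³·2000) = 19/8000 rad
Load 2 — applied couple M₀=8 kN·m at a=8/5 m (b=L-a=12/5):
  θ_2 = (R_Ax²/2 - M_Ax)/EI  [x≤a] with R_A=72/25, M_A=24/25 = ((72/25)·1²/2 - (24/25)·1)/2000 = 3/12500 rad
Load 3 — uniform load w=18 kN/m over full span:
  θ_3 = -wx(L-x)(L-2x)/(12EI) = -18·1·(4-1)·(4-2·1)/(12·2000) = -9/2000 rad
Load 4 — triangular load w₀=7 kN/m (0→w₀ over full span):
  θ_4 = -w₀(2x(L-x)(L-2x)(x+2L)+x²(L-x)²)/(120LEI) = -7·(2·1·(4-1)·(4-2·1)·(1+2·4)+1²·(4-1)²)/(120·4·2000) = -273/320000 rad
Superposition: θ = Σ θ_i = -4381/1600000 rad ≈ -0.002738 rad

θ(1) = -4381/1600000 rad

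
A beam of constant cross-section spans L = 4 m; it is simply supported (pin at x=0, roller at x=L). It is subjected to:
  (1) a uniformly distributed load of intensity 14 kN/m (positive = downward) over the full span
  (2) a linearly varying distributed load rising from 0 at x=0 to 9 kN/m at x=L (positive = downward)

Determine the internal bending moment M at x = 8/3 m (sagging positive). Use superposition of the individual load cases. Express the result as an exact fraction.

Load 1 — uniform load w=14 kN/m over full span:
  M_1 = wx(L-x)/2 = 14·(8/3)·(4-(8/3))/2 = 224/9 kN·m
Load 2 — triangular load w₀=9 kN/m (0→w₀ over full span):
  M_2 = w₀Lx/6 - w₀x³/(6L) = 9·4·(8/3)/6 - 9·(8/3)³/(6·4) = 80/9 kN·m
Superposition: M = Σ M_i = 304/9 kN·m ≈ 33.777778 kN·m

M(8/3) = 304/9 kN·m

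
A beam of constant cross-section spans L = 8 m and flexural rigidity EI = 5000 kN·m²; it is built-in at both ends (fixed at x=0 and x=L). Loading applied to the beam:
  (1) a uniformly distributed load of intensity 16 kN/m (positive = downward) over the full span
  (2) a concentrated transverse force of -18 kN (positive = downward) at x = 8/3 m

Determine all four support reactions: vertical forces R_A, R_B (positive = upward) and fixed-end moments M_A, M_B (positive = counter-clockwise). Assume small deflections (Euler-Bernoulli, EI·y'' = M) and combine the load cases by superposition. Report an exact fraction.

R_A = 152/3 kN, M_A = 64 kN·m, R_B = 178/3 kN, M_B = -224/3 kN·m

Load 1 — uniform load w=16 kN/m over full span:
  R_A = wL/2 = 16·8/2 = 64 kN
  M_A = wL²/12 = 16·8²/12 = 256/3 kN·m
  R_B = wL/2 = 16·8/2 = 64 kN
  M_B = -wL²/12 = -16·8²/12 = -256/3 kN·m
Load 2 — point force P=-18 kN at a=8/3 m (b=L-a=16/3):
  R_A = Pb²(3a+b)/L³ = (-18)·(16/3)²·(3·(8/3)+(16/3))/8³ = -40/3 kN
  M_A = Pab²/L² = (-18)·(8/3)·(16/3)²/8² = -64/3 kN·m
  R_B = Pa²(a+3b)/L³ = (-18)·(8/3)²·((8/3)+3·(16/3))/8³ = -14/3 kN
  M_B = -Pa²b/L² = -(-18)·(8/3)²·(16/3)/8² = 32/3 kN·m
Superposition: R_A = 152/3 kN, M_A = 64 kN·m, R_B = 178/3 kN, M_B = -224/3 kN·m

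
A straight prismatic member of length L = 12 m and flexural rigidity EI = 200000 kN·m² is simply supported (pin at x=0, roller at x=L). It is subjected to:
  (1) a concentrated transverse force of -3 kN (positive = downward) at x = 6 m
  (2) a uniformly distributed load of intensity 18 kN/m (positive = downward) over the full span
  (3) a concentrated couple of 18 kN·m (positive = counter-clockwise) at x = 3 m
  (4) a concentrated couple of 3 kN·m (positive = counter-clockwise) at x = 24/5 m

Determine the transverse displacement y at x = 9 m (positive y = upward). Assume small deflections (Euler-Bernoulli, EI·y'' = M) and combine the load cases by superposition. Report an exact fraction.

Load 1 — point force P=-3 kN at a=6 m (b=L-a=6):
  y_1 = -Pa(L-x)(2Lx-a²-x²)/(6LEI)  [x>a] = -(-3)·6·(12-9)·(2·12·9-6²-9²)/(6·12·200000) = 297/800000 m
Load 2 — uniform load w=18 kN/m over full span:
  y_2 = -wx(L³-2Lx²+x³)/(24EI) = -18·9·(12³-2·12·9²+9³)/(24·200000) = -13851/800000 m
Load 3 — applied couple M₀=18 kN·m at a=3 m (b=L-a=9):
  y_3 = (M₀x³/(6L)-M₀(x-a)²/2+C₁x)/EI  [x>a] with C₁=M₀(3b²-L²)/(6L)=99/4 = (18·9³/(6·12)-18·(9-3)²/2+(99/4)·9)/200000 = 81/200000 m
Load 4 — applied couple M₀=3 kN·m at a=24/5 m (b=L-a=36/5):
  y_4 = (M₀x³/(6L)-M₀(x-a)²/2+C₁x)/EI  [x>a] with C₁=M₀(3b²-L²)/(6L)=12/25 = (3·9³/(6·12)-3·(9-(24/5))²/2+(12/25)·9)/200000 = 1647/40000000 m
Superposition: y = Σ y_i = -659853/40000000 m ≈ -0.016496 m

y(9) = -659853/40000000 m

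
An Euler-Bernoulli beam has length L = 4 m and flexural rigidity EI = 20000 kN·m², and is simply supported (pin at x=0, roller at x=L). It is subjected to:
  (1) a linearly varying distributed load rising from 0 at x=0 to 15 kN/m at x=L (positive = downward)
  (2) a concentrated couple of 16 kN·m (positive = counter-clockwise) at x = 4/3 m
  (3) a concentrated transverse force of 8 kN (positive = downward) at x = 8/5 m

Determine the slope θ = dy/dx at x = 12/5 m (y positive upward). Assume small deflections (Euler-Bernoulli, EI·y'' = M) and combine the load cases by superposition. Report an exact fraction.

Load 1 — triangular load w₀=15 kN/m (0→w₀ over full span):
  θ_1 = -w₀(7L⁴-30L²x²+15x⁴)/(360LEI) = -15·(7·4⁴-30·4²·(12/5)²+15·(12/5)⁴)/(360·4·20000) = 58/234375 rad
Load 2 — applied couple M₀=16 kN·m at a=4/3 m (b=L-a=8/3):
  θ_2 = (M₀x²/(2L)-M₀(x-a)+C₁)/EI  [x>a] with C₁=M₀(3b²-L²)/(6L)=32/9 = (16·(12/5)²/(2·4)-16·((12/5)-(4/3))+(32/9))/20000 = -14/140625 rad
Load 3 — point force P=8 kN at a=8/5 m (b=L-a=12/5):
  θ_3 = -Pa(2L²-6Lx+3x²+a²)/(6LEI)  [x>a] = -8·(8/5)·(2·4²-6·4·(12/5)+3·(12/5)²+(8/5)²)/(6·4·20000) = 12/78125 rad
Superposition: θ = Σ θ_i = 212/703125 rad ≈ 0.000302 rad

θ(12/5) = 212/703125 rad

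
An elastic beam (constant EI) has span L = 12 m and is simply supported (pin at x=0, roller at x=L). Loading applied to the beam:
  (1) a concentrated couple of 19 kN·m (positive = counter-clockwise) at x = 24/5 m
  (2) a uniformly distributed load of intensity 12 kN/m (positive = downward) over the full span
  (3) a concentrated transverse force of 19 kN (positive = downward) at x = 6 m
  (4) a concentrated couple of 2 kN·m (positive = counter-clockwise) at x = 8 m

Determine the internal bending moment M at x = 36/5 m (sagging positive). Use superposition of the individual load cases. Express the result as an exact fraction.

Load 1 — applied couple M₀=19 kN·m at a=24/5 m (b=L-a=36/5):
  M_1 = M₀x/L - M₀  [x>a] = 19·(36/5)/12 - 19 = -38/5 kN·m
Load 2 — uniform load w=12 kN/m over full span:
  M_2 = wx(L-x)/2 = 12·(36/5)·(12-(36/5))/2 = 5184/25 kN·m
Load 3 — point force P=19 kN at a=6 m (b=L-a=6):
  M_3 = Pa(L-x)/L  [x>a] = 19·6·(12-(36/5))/12 = 228/5 kN·m
Load 4 — applied couple M₀=2 kN·m at a=8 m (b=L-a=4):
  M_4 = M₀x/L  [x≤a] = 2·(36/5)/12 = 6/5 kN·m
Superposition: M = Σ M_i = 6164/25 kN·m ≈ 246.560000 kN·m

M(36/5) = 6164/25 kN·m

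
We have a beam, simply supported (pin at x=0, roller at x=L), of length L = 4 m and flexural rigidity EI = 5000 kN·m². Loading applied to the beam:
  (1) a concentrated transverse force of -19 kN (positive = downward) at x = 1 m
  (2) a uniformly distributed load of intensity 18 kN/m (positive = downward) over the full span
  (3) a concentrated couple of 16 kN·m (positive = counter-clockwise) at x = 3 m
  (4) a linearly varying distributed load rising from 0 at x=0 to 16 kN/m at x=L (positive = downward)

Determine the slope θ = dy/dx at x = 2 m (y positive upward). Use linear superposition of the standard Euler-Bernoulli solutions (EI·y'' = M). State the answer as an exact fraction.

Load 1 — point force P=-19 kN at a=1 m (b=L-a=3):
  θ_1 = -Pa(2L²-6Lx+3x²+a²)/(6LEI)  [x>a] = -(-19)·1·(2·4²-6·4·2+3·2²+1²)/(6·4·5000) = -19/40000 rad
Load 2 — uniform load w=18 kN/m over full span:
  θ_2 = -w(L³-6Lx²+4x³)/(24EI) = -18·(4³-6·4·2²+4·2³)/(24·5000) = 0 rad
Load 3 — applied couple M₀=16 kN·m at a=3 m (b=L-a=1):
  θ_3 = (M₀x²/(2L)+C₁)/EI  [x≤a] with C₁=M₀(3b²-L²)/(6L)=-26/3 = (16·2²/(2·4)+(-26/3))/5000 = -1/7500 rad
Load 4 — triangular load w₀=16 kN/m (0→w₀ over full span):
  θ_4 = -w₀(7L⁴-30L²x²+15x⁴)/(360LEI) = -16·(7·4⁴-30·4²·2²+15·2⁴)/(360·4·5000) = -7/28125 rad
Superposition: θ = Σ θ_i = -1543/1800000 rad ≈ -0.000857 rad

θ(2) = -1543/1800000 rad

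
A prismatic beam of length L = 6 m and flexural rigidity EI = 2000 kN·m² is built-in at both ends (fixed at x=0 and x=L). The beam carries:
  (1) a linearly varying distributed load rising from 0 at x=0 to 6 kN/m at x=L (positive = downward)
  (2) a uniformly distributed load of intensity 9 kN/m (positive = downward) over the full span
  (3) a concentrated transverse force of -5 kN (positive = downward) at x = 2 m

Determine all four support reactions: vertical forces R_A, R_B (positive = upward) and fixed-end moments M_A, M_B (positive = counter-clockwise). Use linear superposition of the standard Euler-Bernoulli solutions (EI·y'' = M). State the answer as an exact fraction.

Load 1 — triangular load w₀=6 kN/m (0→w₀ over full span):
  R_A = 3w₀L/20 = 3·6·6/20 = 27/5 kN
  M_A = w₀L²/30 = 6·6²/30 = 36/5 kN·m
  R_B = 7w₀L/20 = 7·6·6/20 = 63/5 kN
  M_B = -w₀L²/20 = -6·6²/20 = -54/5 kN·m
Load 2 — uniform load w=9 kN/m over full span:
  R_A = wL/2 = 9·6/2 = 27 kN
  M_A = wL²/12 = 9·6²/12 = 27 kN·m
  R_B = wL/2 = 9·6/2 = 27 kN
  M_B = -wL²/12 = -9·6²/12 = -27 kN·m
Load 3 — point force P=-5 kN at a=2 m (b=L-a=4):
  R_A = Pb²(3a+b)/L³ = (-5)·4²·(3·2+4)/6³ = -100/27 kN
  M_A = Pab²/L² = (-5)·2·4²/6² = -40/9 kN·m
  R_B = Pa²(a+3b)/L³ = (-5)·2²·(2+3·4)/6³ = -35/27 kN
  M_B = -Pa²b/L² = -(-5)·2²·4/6² = 20/9 kN·m
Superposition: R_A = 3874/135 kN, M_A = 1339/45 kN·m, R_B = 5171/135 kN, M_B = -1601/45 kN·m

R_A = 3874/135 kN, M_A = 1339/45 kN·m, R_B = 5171/135 kN, M_B = -1601/45 kN·m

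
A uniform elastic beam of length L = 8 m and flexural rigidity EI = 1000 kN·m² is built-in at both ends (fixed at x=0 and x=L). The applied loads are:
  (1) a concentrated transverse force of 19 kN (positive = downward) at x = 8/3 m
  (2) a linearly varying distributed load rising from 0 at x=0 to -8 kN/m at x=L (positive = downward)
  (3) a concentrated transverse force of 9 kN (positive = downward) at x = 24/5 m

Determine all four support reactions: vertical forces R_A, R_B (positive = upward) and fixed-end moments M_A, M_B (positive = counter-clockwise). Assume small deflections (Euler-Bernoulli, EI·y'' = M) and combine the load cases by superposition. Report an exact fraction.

R_A = 25792/3375 kN, M_A = 41728/3375 kN·m, R_B = -39292/3375 kN, M_B = 13408/3375 kN·m

Load 1 — point force P=19 kN at a=8/3 m (b=L-a=16/3):
  R_A = Pb²(3a+b)/L³ = 19·(16/3)²·(3·(8/3)+(16/3))/8³ = 380/27 kN
  M_A = Pab²/L² = 19·(8/3)·(16/3)²/8² = 608/27 kN·m
  R_B = Pa²(a+3b)/L³ = 19·(8/3)²·((8/3)+3·(16/3))/8³ = 133/27 kN
  M_B = -Pa²b/L² = -19·(8/3)²·(16/3)/8² = -304/27 kN·m
Load 2 — triangular load w₀=-8 kN/m (0→w₀ over full span):
  R_A = 3w₀L/20 = 3·(-8)·8/20 = -48/5 kN
  M_A = w₀L²/30 = (-8)·8²/30 = -256/15 kN·m
  R_B = 7w₀L/20 = 7·(-8)·8/20 = -112/5 kN
  M_B = -w₀L²/20 = -(-8)·8²/20 = 128/5 kN·m
Load 3 — point force P=9 kN at a=24/5 m (b=L-a=16/5):
  R_A = Pb²(3a+b)/L³ = 9·(16/5)²·(3·(24/5)+(16/5))/8³ = 396/125 kN
  M_A = Pab²/L² = 9·(24/5)·(16/5)²/8² = 864/125 kN·m
  R_B = Pa²(a+3b)/L³ = 9·(24/5)²·((24/5)+3·(16/5))/8³ = 729/125 kN
  M_B = -Pa²b/L² = -9·(24/5)²·(16/5)/8² = -1296/125 kN·m
Superposition: R_A = 25792/3375 kN, M_A = 41728/3375 kN·m, R_B = -39292/3375 kN, M_B = 13408/3375 kN·m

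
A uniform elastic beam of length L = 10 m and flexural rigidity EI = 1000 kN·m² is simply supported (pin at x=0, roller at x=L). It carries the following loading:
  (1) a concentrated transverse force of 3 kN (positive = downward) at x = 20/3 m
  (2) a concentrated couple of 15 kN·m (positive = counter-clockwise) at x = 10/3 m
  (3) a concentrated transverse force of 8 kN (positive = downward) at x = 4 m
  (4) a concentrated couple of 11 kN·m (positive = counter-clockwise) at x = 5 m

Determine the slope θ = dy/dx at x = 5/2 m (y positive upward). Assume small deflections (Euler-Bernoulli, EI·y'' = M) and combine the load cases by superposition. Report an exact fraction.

Load 1 — point force P=3 kN at a=20/3 m (b=L-a=10/3):
  θ_1 = -Pb(L²-b²-3x²)/(6LEI)  [x≤a] = -3·(10/3)·(10²-(10/3)²-3·(5/2)²)/(6·10·1000) = -101/8640 rad
Load 2 — applied couple M₀=15 kN·m at a=10/3 m (b=L-a=20/3):
  θ_2 = (M₀x²/(2L)+C₁)/EI  [x≤a] with C₁=M₀(3b²-L²)/(6L)=25/3 = (15·(5/2)²/(2·10)+(25/3))/1000 = 5/384 rad
Load 3 — point force P=8 kN at a=4 m (b=L-a=6):
  θ_3 = -Pb(L²-b²-3x²)/(6LEI)  [x≤a] = -8·6·(10²-6²-3·(5/2)²)/(6·10·1000) = -181/5000 rad
Load 4 — applied couple M₀=11 kN·m at a=5 m (b=L-a=5):
  θ_4 = (M₀x²/(2L)+C₁)/EI  [x≤a] with C₁=M₀(3b²-L²)/(6L)=-55/12 = (11·(5/2)²/(2·10)+(-55/12))/1000 = -11/9600 rad
Superposition: θ = Σ θ_i = -2431/67500 rad ≈ -0.036015 rad

θ(5/2) = -2431/67500 rad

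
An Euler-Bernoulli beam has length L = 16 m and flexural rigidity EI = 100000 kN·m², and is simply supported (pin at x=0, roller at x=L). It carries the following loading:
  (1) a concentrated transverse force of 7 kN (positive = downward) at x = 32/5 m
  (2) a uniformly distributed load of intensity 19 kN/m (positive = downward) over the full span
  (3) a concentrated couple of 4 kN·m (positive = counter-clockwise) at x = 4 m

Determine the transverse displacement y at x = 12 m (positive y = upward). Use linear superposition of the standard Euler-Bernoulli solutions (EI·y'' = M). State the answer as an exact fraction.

Load 1 — point force P=7 kN at a=32/5 m (b=L-a=48/5):
  y_1 = -Pa(L-x)(2Lx-a²-x²)/(6LEI)  [x>a] = -7·(32/5)·(16-12)·(2·16·12-(32/5)²-12²)/(6·16·100000) = -4354/1171875 m
Load 2 — uniform load w=19 kN/m over full span:
  y_2 = -wx(L³-2Lx²+x³)/(24EI) = -19·12·(16³-2·16·12²+12³)/(24·100000) = -361/3125 m
Load 3 — applied couple M₀=4 kN·m at a=4 m (b=L-a=12):
  y_3 = (M₀x³/(6L)-M₀(x-a)²/2+C₁x)/EI  [x>a] with C₁=M₀(3b²-L²)/(6L)=22/3 = (4·12³/(6·16)-4·(12-4)²/2+(22/3)·12)/100000 = 1/3125 m
Superposition: y = Σ y_i = -139354/1171875 m ≈ -0.118915 m

y(12) = -139354/1171875 m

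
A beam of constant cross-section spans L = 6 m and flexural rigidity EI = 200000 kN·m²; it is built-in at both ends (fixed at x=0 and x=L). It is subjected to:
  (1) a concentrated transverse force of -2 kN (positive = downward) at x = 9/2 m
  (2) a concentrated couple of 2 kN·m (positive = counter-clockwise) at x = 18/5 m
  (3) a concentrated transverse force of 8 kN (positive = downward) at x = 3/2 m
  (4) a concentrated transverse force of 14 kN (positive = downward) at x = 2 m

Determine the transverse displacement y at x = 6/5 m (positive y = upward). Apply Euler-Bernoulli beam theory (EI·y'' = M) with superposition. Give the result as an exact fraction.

y(6/5) = -667267/15000000000 m

Load 1 — point force P=-2 kN at a=9/2 m (b=L-a=3/2):
  y_1 = -Pb²x²(3aL-(3a+b)x)/(6L³EI)  [x≤a] = -(-2)·(3/2)²·(6/5)²·(3·(9/2)·6-(3·(9/2)+(3/2))·(6/5))/(6·6³·200000) = 63/40000000 m
Load 2 — applied couple M₀=2 kN·m at a=18/5 m (b=L-a=12/5):
  y_2 = (R_Ax³/6 - M_Ax²/2)/EI  [x≤a] with R_A=12/25, M_A=16/25 = ((12/25)·(6/5)³/6 - (16/25)·(6/5)²/2)/200000 = -63/39062500 m
Load 3 — point force P=8 kN at a=3/2 m (b=L-a=9/2):
  y_3 = -Pb²x²(3aL-(3a+b)x)/(6L³EI)  [x≤a] = -8·(9/2)²·(6/5)²·(3·(3/2)·6-(3·(3/2)+(9/2))·(6/5))/(6·6³·200000) = -729/50000000 m
Load 4 — point force P=14 kN at a=2 m (b=L-a=4):
  y_4 = -Pb²x²(3aL-(3a+b)x)/(6L³EI)  [x≤a] = -14·4²·(6/5)²·(3·2·6-(3·2+4)·(6/5))/(6·6³·200000) = -7/234375 m
Superposition: y = Σ y_i = -667267/15000000000 m ≈ -0.000044 m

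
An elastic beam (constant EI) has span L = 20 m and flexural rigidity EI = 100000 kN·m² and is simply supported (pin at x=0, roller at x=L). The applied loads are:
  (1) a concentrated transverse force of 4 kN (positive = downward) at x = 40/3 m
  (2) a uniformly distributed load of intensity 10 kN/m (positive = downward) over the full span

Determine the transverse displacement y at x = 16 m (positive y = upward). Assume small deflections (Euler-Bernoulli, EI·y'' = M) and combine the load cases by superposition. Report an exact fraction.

y(16) = -32248/253125 m

Load 1 — point force P=4 kN at a=40/3 m (b=L-a=20/3):
  y_1 = -Pa(L-x)(2Lx-a²-x²)/(6LEI)  [x>a] = -4·(40/3)·(20-16)·(2·20·16-(40/3)²-16²)/(6·20·100000) = -928/253125 m
Load 2 — uniform load w=10 kN/m over full span:
  y_2 = -wx(L³-2Lx²+x³)/(24EI) = -10·16·(20³-2·20·16²+16³)/(24·100000) = -232/1875 m
Superposition: y = Σ y_i = -32248/253125 m ≈ -0.127400 m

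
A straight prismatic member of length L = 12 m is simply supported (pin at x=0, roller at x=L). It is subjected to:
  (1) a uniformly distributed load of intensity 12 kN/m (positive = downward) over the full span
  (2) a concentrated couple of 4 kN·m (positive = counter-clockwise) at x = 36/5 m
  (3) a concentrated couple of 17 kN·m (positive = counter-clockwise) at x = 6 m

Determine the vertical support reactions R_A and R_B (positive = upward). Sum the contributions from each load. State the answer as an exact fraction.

R_A = 295/4 kN, R_B = 281/4 kN

Load 1 — uniform load w=12 kN/m over full span:
  R_A = wL/2 = 12·12/2 = 72 kN
  R_B = wL/2 = 12·12/2 = 72 kN
Load 2 — applied couple M₀=4 kN·m at a=36/5 m (b=L-a=24/5):
  R_A = M₀/L = 4/12 = 1/3 kN
  R_B = -M₀/L = -4/12 = -1/3 kN
Load 3 — applied couple M₀=17 kN·m at a=6 m (b=L-a=6):
  R_A = M₀/L = 17/12 kN
  R_B = -M₀/L = -17/12 kN
Superposition: R_A = 295/4 kN, R_B = 281/4 kN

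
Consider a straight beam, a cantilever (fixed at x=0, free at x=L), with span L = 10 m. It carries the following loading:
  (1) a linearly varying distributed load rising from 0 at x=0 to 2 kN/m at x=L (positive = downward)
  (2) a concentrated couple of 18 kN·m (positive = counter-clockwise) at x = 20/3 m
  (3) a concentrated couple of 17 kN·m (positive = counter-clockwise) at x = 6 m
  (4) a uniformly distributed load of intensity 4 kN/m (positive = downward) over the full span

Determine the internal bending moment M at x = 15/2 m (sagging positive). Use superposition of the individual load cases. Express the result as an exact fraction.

Load 1 — triangular load w₀=2 kN/m (0→w₀ over full span):
  M_1 = w₀Lx/2 - w₀L²/3 - w₀x³/(6L) = 2·10·(15/2)/2 - 2·10²/3 - 2·(15/2)³/(6·10) = -275/48 kN·m
Load 2 — applied couple M₀=18 kN·m at a=20/3 m (b=L-a=10/3):
  M_2 = 0  [x>a] = 0 kN·m
Load 3 — applied couple M₀=17 kN·m at a=6 m (b=L-a=4):
  M_3 = 0  [x>a] = 0 kN·m
Load 4 — uniform load w=4 kN/m over full span:
  M_4 = -w(L-x)²/2 = -4·(10-(15/2))²/2 = -25/2 kN·m
Superposition: M = Σ M_i = -875/48 kN·m ≈ -18.229167 kN·m

M(15/2) = -875/48 kN·m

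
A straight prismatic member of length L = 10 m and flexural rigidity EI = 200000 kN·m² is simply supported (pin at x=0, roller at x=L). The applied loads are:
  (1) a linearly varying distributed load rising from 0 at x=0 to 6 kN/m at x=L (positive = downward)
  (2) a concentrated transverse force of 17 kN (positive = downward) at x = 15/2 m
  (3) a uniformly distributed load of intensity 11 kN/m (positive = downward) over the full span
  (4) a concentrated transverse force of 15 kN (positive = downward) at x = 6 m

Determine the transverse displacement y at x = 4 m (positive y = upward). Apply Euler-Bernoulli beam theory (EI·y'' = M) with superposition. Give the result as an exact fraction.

Load 1 — triangular load w₀=6 kN/m (0→w₀ over full span):
  y_1 = -w₀x(7L⁴-10L²x²+3x⁴)/(360LEI) = -6·4·(7·10⁴-10·10²·4²+3·4⁴)/(360·10·200000) = -1141/625000 m
Load 2 — point force P=17 kN at a=15/2 m (b=L-a=5/2):
  y_2 = -Pbx(L²-b²-x²)/(6LEI)  [x≤a] = -17·(5/2)·4·(10²-(5/2)²-4²)/(6·10·200000) = -5287/4800000 m
Load 3 — uniform load w=11 kN/m over full span:
  y_3 = -wx(L³-2Lx²+x³)/(24EI) = -11·4·(10³-2·10·4²+4³)/(24·200000) = -341/50000 m
Load 4 — point force P=15 kN at a=6 m (b=L-a=4):
  y_4 = -Pbx(L²-b²-x²)/(6LEI)  [x≤a] = -15·4·4·(10²-4²-4²)/(6·10·200000) = -17/12500 m
Superposition: y = Σ y_i = -1332847/120000000 m ≈ -0.011107 m

y(4) = -1332847/120000000 m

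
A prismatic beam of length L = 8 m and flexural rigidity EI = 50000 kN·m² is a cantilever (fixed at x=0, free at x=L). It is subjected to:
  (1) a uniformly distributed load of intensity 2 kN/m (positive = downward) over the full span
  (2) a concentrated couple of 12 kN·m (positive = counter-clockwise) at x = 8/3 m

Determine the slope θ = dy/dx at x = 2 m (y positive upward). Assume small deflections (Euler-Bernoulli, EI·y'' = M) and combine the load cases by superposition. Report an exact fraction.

Load 1 — uniform load w=2 kN/m over full span:
  θ_1 = -wx(x²-3Lx+3L²)/(6EI) = -2·2·(2²-3·8·2+3·8²)/(6·50000) = -37/18750 rad
Load 2 — applied couple M₀=12 kN·m at a=8/3 m (b=L-a=16/3):
  θ_2 = M₀x/EI  [x≤a] = 12·2/50000 = 3/6250 rad
Superposition: θ = Σ θ_i = -14/9375 rad ≈ -0.001493 rad

θ(2) = -14/9375 rad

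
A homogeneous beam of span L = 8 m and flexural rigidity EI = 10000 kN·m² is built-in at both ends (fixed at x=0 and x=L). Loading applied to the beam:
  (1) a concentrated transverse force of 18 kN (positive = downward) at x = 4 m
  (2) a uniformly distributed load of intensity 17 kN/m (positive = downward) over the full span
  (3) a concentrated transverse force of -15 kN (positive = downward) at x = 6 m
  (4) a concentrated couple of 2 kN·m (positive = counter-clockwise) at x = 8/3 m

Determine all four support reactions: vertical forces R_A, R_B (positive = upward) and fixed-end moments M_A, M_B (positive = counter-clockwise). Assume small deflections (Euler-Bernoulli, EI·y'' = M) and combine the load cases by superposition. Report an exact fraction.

Load 1 — point force P=18 kN at a=4 m (b=L-a=4):
  R_A = Pb²(3a+b)/L³ = 18·4²·(3·4+4)/8³ = 9 kN
  M_A = Pab²/L² = 18·4·4²/8² = 18 kN·m
  R_B = Pa²(a+3b)/L³ = 18·4²·(4+3·4)/8³ = 9 kN
  M_B = -Pa²b/L² = -18·4²·4/8² = -18 kN·m
Load 2 — uniform load w=17 kN/m over full span:
  R_A = wL/2 = 17·8/2 = 68 kN
  M_A = wL²/12 = 17·8²/12 = 272/3 kN·m
  R_B = wL/2 = 17·8/2 = 68 kN
  M_B = -wL²/12 = -17·8²/12 = -272/3 kN·m
Load 3 — point force P=-15 kN at a=6 m (b=L-a=2):
  R_A = Pb²(3a+b)/L³ = (-15)·2²·(3·6+2)/8³ = -75/32 kN
  M_A = Pab²/L² = (-15)·6·2²/8² = -45/8 kN·m
  R_B = Pa²(a+3b)/L³ = (-15)·6²·(6+3·2)/8³ = -405/32 kN
  M_B = -Pa²b/L² = -(-15)·6²·2/8² = 135/8 kN·m
Load 4 — applied couple M₀=2 kN·m at a=8/3 m (b=L-a=16/3):
  R_A = 6M₀ab/L³ = 6·2·(8/3)·(16/3)/8³ = 1/3 kN
  M_A = M₀b(2a-b)/L² = 2·(16/3)·(2·(8/3)-(16/3))/8² = 0 kN·m
  R_B = -6M₀ab/L³ = -6·2·(8/3)·(16/3)/8³ = -1/3 kN
  M_B = M₀a(2b-a)/L² = 2·(8/3)·(2·(16/3)-(8/3))/8² = 2/3 kN·m
Superposition: R_A = 7199/96 kN, M_A = 2473/24 kN·m, R_B = 6145/96 kN, M_B = -729/8 kN·m

R_A = 7199/96 kN, M_A = 2473/24 kN·m, R_B = 6145/96 kN, M_B = -729/8 kN·m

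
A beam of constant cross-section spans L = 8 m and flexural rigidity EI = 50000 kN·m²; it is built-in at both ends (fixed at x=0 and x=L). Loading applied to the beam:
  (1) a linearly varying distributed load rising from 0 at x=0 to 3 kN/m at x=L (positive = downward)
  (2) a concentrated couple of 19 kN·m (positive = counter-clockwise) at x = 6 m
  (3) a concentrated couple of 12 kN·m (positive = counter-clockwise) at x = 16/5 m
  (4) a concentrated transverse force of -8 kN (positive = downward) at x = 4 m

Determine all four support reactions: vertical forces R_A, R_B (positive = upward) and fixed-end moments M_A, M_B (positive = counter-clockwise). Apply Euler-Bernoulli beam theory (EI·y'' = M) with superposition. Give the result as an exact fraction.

R_A = 7091/1600 kN, M_A = 2311/400 kN·m, R_B = -691/1600 kN, M_B = -529/400 kN·m

Load 1 — triangular load w₀=3 kN/m (0→w₀ over full span):
  R_A = 3w₀L/20 = 3·3·8/20 = 18/5 kN
  M_A = w₀L²/30 = 3·8²/30 = 32/5 kN·m
  R_B = 7w₀L/20 = 7·3·8/20 = 42/5 kN
  M_B = -w₀L²/20 = -3·8²/20 = -48/5 kN·m
Load 2 — applied couple M₀=19 kN·m at a=6 m (b=L-a=2):
  R_A = 6M₀ab/L³ = 6·19·6·2/8³ = 171/64 kN
  M_A = M₀b(2a-b)/L² = 19·2·(2·6-2)/8² = 95/16 kN·m
  R_B = -6M₀ab/L³ = -6·19·6·2/8³ = -171/64 kN
  M_B = M₀a(2b-a)/L² = 19·6·(2·2-6)/8² = -57/16 kN·m
Load 3 — applied couple M₀=12 kN·m at a=16/5 m (b=L-a=24/5):
  R_A = 6M₀ab/L³ = 6·12·(16/5)·(24/5)/8³ = 54/25 kN
  M_A = M₀b(2a-b)/L² = 12·(24/5)·(2·(16/5)-(24/5))/8² = 36/25 kN·m
  R_B = -6M₀ab/L³ = -6·12·(16/5)·(24/5)/8³ = -54/25 kN
  M_B = M₀a(2b-a)/L² = 12·(16/5)·(2·(24/5)-(16/5))/8² = 96/25 kN·m
Load 4 — point force P=-8 kN at a=4 m (b=L-a=4):
  R_A = Pb²(3a+b)/L³ = (-8)·4²·(3·4+4)/8³ = -4 kN
  M_A = Pab²/L² = (-8)·4·4²/8² = -8 kN·m
  R_B = Pa²(a+3b)/L³ = (-8)·4²·(4+3·4)/8³ = -4 kN
  M_B = -Pa²b/L² = -(-8)·4²·4/8² = 8 kN·m
Superposition: R_A = 7091/1600 kN, M_A = 2311/400 kN·m, R_B = -691/1600 kN, M_B = -529/400 kN·m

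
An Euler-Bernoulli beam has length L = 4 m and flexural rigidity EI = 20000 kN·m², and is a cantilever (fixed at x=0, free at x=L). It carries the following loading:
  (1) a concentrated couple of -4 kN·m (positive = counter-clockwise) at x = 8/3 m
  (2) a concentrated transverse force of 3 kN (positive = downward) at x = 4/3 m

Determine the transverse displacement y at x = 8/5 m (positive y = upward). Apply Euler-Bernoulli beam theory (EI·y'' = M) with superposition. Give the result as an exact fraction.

Load 1 — applied couple M₀=-4 kN·m at a=8/3 m (b=L-a=4/3):
  y_1 = M₀x²/(2EI)  [x≤a] = (-4)·(8/5)²/(2·20000) = -4/15625 m
Load 2 — point force P=3 kN at a=4/3 m (b=L-a=8/3):
  y_2 = -Pa²(3x-a)/(6EI)  [x>a] = -3·(4/3)²·(3·(8/5)-(4/3))/(6·20000) = -13/84375 m
Superposition: y = Σ y_i = -173/421875 m ≈ -0.000410 m

y(8/5) = -173/421875 m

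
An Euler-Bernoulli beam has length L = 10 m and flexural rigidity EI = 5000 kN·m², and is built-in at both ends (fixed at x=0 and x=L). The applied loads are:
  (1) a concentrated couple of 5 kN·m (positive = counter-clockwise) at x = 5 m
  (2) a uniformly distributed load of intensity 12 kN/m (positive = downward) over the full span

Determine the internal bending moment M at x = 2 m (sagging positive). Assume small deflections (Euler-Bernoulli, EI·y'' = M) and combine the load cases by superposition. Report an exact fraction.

M(2) = -15/4 kN·m

Load 1 — applied couple M₀=5 kN·m at a=5 m (b=L-a=5):
  M_1 = R_Ax - M_A  [x≤a] with R_A=3/4, M_A=5/4 = (3/4)·2 - (5/4) = 1/4 kN·m
Load 2 — uniform load w=12 kN/m over full span:
  M_2 = wLx/2 - wL²/12 - wx²/2 = 12·10·2/2 - 12·10²/12 - 12·2²/2 = -4 kN·m
Superposition: M = Σ M_i = -15/4 kN·m ≈ -3.750000 kN·m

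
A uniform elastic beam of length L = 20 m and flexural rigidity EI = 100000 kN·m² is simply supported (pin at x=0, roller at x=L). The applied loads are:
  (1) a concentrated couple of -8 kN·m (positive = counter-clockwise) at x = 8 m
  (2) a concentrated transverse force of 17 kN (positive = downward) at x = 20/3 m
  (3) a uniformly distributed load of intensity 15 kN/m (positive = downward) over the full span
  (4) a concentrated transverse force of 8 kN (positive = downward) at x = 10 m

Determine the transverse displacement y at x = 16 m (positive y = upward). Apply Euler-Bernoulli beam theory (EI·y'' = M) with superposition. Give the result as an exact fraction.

Load 1 — applied couple M₀=-8 kN·m at a=8 m (b=L-a=12):
  y_1 = (M₀x³/(6L)-M₀(x-a)²/2+C₁x)/EI  [x>a] with C₁=M₀(3b²-L²)/(6L)=-32/15 = ((-8)·16³/(6·20)-(-8)·(16-8)²/2+(-32/15)·16)/100000 = -8/15625 m
Load 2 — point force P=17 kN at a=20/3 m (b=L-a=40/3):
  y_2 = -Pa(L-x)(2Lx-a²-x²)/(6LEI)  [x>a] = -17·(20/3)·(20-16)·(2·20·16-(20/3)²-16²)/(6·20·100000) = -3247/253125 m
Load 3 — uniform load w=15 kN/m over full span:
  y_3 = -wx(L³-2Lx²+x³)/(24EI) = -15·16·(20³-2·20·16²+16³)/(24·100000) = -116/625 m
Load 4 — point force P=8 kN at a=10 m (b=L-a=10):
  y_4 = -Pa(L-x)(2Lx-a²-x²)/(6LEI)  [x>a] = -8·10·(20-16)·(2·20·16-10²-16²)/(6·20·100000) = -71/9375 m
Superposition: y = Σ y_i = -261368/1265625 m ≈ -0.206513 m

y(16) = -261368/1265625 m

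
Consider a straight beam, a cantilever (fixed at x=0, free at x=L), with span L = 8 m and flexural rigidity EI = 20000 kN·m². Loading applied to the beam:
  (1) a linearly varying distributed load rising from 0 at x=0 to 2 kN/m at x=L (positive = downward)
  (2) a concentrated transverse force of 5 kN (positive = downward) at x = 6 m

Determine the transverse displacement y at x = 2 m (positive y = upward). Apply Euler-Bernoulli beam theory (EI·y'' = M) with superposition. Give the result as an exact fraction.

y(2) = -1921/300000 m

Load 1 — triangular load w₀=2 kN/m (0→w₀ over full span):
  y_1 = (w₀Lx³/12-w₀L²x²/6-w₀x⁵/(120L))/EI = (2·8·2³/12-2·8²·2²/6-2·2⁵/(120·8))/20000 = -1121/300000 m
Load 2 — point force P=5 kN at a=6 m (b=L-a=2):
  y_2 = -Px²(3a-x)/(6EI)  [x≤a] = -5·2²·(3·6-2)/(6·20000) = -1/375 m
Superposition: y = Σ y_i = -1921/300000 m ≈ -0.006403 m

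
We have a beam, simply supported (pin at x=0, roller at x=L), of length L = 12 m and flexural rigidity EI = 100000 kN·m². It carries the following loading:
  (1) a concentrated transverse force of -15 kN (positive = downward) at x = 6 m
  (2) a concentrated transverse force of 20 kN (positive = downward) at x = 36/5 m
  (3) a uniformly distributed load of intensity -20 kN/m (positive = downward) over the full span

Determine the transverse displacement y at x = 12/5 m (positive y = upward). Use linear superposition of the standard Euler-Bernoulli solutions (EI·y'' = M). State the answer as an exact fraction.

y(12/5) = 98289/3125000 m

Load 1 — point force P=-15 kN at a=6 m (b=L-a=6):
  y_1 = -Pbx(L²-b²-x²)/(6LEI)  [x≤a] = -(-15)·6·(12/5)·(12²-6²-(12/5)²)/(6·12·100000) = 1917/625000 m
Load 2 — point force P=20 kN at a=36/5 m (b=L-a=24/5):
  y_2 = -Pbx(L²-b²-x²)/(6LEI)  [x≤a] = -20·(24/5)·(12/5)·(12²-(24/5)²-(12/5)²)/(6·12·100000) = -288/78125 m
Load 3 — uniform load w=-20 kN/m over full span:
  y_3 = -wx(L³-2Lx²+x³)/(24EI) = -(-20)·(12/5)·(12³-2·12·(12/5)²+(12/5)³)/(24·100000) = 12528/390625 m
Superposition: y = Σ y_i = 98289/3125000 m ≈ 0.031452 m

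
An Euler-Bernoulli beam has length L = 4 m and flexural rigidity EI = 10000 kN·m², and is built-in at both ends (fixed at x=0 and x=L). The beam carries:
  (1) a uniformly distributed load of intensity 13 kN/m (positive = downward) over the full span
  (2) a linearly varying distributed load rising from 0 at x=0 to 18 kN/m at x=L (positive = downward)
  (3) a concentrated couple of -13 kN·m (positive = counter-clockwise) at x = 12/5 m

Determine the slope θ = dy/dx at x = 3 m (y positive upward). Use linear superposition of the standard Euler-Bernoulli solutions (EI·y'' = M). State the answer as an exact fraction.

θ(3) = 4133/4000000 rad

Load 1 — uniform load w=13 kN/m over full span:
  θ_1 = -wx(L-x)(L-2x)/(12EI) = -13·3·(4-3)·(4-2·3)/(12·10000) = 13/20000 rad
Load 2 — triangular load w₀=18 kN/m (0→w₀ over full span):
  θ_2 = -w₀(2x(L-x)(L-2x)(x+2L)+x²(L-x)²)/(120LEI) = -18·(2·3·(4-3)·(4-2·3)·(3+2·4)+3²·(4-3)²)/(120·4·10000) = 369/800000 rad
Load 3 — applied couple M₀=-13 kN·m at a=12/5 m (b=L-a=8/5):
  θ_3 = (R_Ax²/2 - M_Ax - M₀(x-a))/EI  [x>a] with R_A=-117/25, M_A=-104/25 = ((-117/25)·3²/2 - (-104/25)·3 - (-13)·(3-(12/5)))/10000 = -39/500000 rad
Superposition: θ = Σ θ_i = 4133/4000000 rad ≈ 0.001033 rad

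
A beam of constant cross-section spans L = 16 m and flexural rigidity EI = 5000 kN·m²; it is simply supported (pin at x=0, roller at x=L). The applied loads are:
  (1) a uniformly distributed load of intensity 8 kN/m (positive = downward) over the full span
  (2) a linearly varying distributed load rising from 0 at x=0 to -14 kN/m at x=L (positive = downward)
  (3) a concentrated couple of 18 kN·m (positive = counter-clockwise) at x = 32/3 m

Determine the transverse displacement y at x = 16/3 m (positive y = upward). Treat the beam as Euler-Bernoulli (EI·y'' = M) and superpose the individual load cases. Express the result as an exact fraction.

Load 1 — uniform load w=8 kN/m over full span:
  y_1 = -wx(L³-2Lx²+x³)/(24EI) = -8·(16/3)·(16³-2·16·(16/3)²+(16/3)³)/(24·5000) = -180224/151875 m
Load 2 — triangular load w₀=-14 kN/m (0→w₀ over full span):
  y_2 = -w₀x(7L⁴-10L²x²+3x⁴)/(360LEI) = -(-14)·(16/3)·(7·16⁴-10·16²·(16/3)²+3·(16/3)⁴)/(360·16·5000) = 458752/455625 m
Load 3 — applied couple M₀=18 kN·m at a=32/3 m (b=L-a=16/3):
  y_3 = (M₀x³/(6L)+C₁x)/EI  [x≤a] with C₁=M₀(3b²-L²)/(6L)=-32 = (18·(16/3)³/(6·16)+(-32)·(16/3))/5000 = -32/1125 m
Superposition: y = Σ y_i = -18976/91125 m ≈ -0.208241 m

y(16/3) = -18976/91125 m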